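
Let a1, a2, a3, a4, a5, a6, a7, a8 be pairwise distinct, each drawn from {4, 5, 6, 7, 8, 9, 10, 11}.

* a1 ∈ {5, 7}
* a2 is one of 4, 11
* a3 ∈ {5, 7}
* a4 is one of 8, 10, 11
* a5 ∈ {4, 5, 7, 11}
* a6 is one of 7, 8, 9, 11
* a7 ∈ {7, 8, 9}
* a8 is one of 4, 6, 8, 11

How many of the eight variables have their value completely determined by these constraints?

Among the 8 variables, 6 fits only a8 (and all 8 values in {4, 5, 6, 7, 8, 9, 10, 11} must be used), so a8 = 6.
The 7 still-open variables draw from only 7 values {4, 5, 7, 8, 9, 10, 11}, so each is used; only a4 can be 10, hence a4 = 10.
a1 and a3 share exactly the 2 values {5, 7}; by pigeonhole those values go to them, so strike 5, 7 from a5, a6, a7.
a2 and a5 between them cover only {4, 11} — a naked pair. Remove those values from a6.
Determined: a4=10, a8=6. The other variables each still have more than one consistent value. That makes 2.

2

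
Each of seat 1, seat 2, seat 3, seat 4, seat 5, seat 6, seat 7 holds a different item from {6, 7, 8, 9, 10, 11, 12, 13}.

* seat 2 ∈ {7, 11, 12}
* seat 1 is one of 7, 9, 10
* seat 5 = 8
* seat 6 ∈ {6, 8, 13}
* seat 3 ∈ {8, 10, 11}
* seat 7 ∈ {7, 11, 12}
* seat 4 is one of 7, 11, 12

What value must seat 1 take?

seat 5 must be 8 (only option left). Eliminate 8 elsewhere: seat 3, seat 6.
seat 2, seat 4, seat 7 share exactly the 3 values {7, 11, 12}; by pigeonhole those values go to them, so strike 7, 11, 12 from seat 1, seat 3.
seat 3 must be 10 (only option left). So seat 1 can't be 10.
So seat 1 = 9.

9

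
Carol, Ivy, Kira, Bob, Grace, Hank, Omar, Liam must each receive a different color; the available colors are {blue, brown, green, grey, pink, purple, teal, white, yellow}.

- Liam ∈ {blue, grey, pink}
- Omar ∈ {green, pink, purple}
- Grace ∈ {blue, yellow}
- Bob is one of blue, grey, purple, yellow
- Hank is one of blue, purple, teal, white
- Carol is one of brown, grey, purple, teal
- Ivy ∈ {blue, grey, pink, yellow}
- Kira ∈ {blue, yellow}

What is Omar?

green

The 2 variables Kira and Grace are confined to {blue, yellow}, which locks those values in; drop them from Ivy, Bob, Hank, Liam.
Ivy and Liam between them cover only {grey, pink} — a naked pair. Remove those values from Carol, Bob, Omar.
Bob's domain is down to {purple}, so Bob = purple. So Carol, Hank, Omar can't be purple.
So Omar = green.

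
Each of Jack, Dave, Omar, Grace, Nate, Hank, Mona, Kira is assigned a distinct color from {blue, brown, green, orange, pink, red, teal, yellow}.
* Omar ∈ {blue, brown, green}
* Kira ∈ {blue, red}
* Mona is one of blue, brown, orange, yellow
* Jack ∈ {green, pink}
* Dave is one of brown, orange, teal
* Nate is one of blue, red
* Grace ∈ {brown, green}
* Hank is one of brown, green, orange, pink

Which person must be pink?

Jack

The 8 variables draw from only 8 values {blue, brown, green, orange, pink, red, teal, yellow}, so each is used; only Dave can be teal, hence Dave = teal.
The 7 still-open variables together cover exactly {blue, brown, green, orange, pink, red, yellow} — 7 values for 7 variables — and yellow appears only in Mona's list, so Mona = yellow.
The 6 still-open variables together cover exactly {blue, brown, green, orange, pink, red} — 6 values for 6 variables — and orange appears only in Hank's list, so Hank = orange.
The 5 still-open variables together cover exactly {blue, brown, green, pink, red} — 5 values for 5 variables — and pink appears only in Jack's list, so Jack = pink.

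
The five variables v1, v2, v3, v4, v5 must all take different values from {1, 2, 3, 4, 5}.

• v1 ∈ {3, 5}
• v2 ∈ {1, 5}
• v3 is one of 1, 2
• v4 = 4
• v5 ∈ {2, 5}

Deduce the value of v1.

v4's domain is down to {4}, so v4 = 4.
The 4 still-open variables draw from only 4 values {1, 2, 3, 5}, so each is used; only v1 can be 3, hence v1 = 3.

3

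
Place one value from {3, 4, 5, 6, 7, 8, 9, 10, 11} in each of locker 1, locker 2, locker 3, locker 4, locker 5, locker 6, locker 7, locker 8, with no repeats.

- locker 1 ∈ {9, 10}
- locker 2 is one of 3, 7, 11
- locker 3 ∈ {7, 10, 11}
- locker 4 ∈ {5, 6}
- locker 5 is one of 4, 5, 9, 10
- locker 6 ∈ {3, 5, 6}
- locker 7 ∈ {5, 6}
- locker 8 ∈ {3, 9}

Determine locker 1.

10

The 8 variables together cover exactly {3, 4, 5, 6, 7, 9, 10, 11} — 8 values for 8 variables — and 4 appears only in locker 5's list, so locker 5 = 4.
locker 4 and locker 7 between them cover only {5, 6} — a naked pair. Remove those values from locker 6.
That leaves locker 6 = 3. Remove 3 from locker 2, locker 8.
That leaves locker 8 = 9. So locker 1 can't be 9.
So locker 1 = 10.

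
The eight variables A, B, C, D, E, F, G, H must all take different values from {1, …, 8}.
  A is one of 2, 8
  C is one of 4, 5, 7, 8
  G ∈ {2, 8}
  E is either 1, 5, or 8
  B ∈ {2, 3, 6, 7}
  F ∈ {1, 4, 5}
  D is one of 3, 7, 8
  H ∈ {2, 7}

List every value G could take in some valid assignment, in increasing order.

2, 8

The 8 variables draw from only 8 values {1, 2, 3, 4, 5, 6, 7, 8}, so each is used; only B can be 6, hence B = 6.
The 7 still-open variables draw from only 7 values {1, 2, 3, 4, 5, 7, 8}, so each is used; only D can be 3, hence D = 3.
A and G share exactly the 2 values {2, 8}; by pigeonhole those values go to them, so strike 2, 8 from C, E, H.
H must be 7 (only option left). Strike 7 from C.
No further eliminations apply; G can still be any of 2, 8.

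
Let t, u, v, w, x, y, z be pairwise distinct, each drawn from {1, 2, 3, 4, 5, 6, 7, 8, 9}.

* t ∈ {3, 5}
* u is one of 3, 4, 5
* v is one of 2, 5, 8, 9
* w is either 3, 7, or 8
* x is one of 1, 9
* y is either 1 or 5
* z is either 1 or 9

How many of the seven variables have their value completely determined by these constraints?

The 2 variables x and z are confined to {1, 9}, which locks those values in; drop them from v, y.
That leaves y = 5. Strike 5 from t, u, v.
t must be 3 (only option left). So u, w can't be 3.
u has just one choice, so u = 4.
Determined: t=3, u=4, y=5. The other variables each still have more than one consistent value. That makes 3.

3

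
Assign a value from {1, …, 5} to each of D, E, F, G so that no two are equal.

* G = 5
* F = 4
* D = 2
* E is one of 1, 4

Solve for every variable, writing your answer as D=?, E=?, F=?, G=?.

D must be 2 (only option left).
F must be 4 (only option left). Eliminate 4 elsewhere: E.
G must be 5 (only option left).
That leaves E = 1.

D=2, E=1, F=4, G=5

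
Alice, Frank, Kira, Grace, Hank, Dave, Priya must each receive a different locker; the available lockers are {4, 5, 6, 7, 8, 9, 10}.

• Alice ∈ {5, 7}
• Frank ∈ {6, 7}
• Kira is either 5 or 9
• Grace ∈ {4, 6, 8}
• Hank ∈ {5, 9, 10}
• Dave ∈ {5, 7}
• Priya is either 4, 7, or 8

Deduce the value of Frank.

The 7 variables draw from only 7 values {4, 5, 6, 7, 8, 9, 10}, so each is used; only Hank can be 10, hence Hank = 10.
Among the 6 still-open variables, 9 fits only Kira (and all 6 values in {4, 5, 6, 7, 8, 9} must be used), so Kira = 9.
The 2 variables Alice and Dave are confined to {5, 7}, which locks those values in; drop them from Frank, Priya.
So Frank = 6.

6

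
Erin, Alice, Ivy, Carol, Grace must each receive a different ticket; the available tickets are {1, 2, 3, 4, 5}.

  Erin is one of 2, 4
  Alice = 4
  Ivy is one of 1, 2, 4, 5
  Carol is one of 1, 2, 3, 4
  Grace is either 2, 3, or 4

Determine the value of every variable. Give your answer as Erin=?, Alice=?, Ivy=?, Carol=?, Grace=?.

Alice has just one choice, so Alice = 4. Strike 4 from Erin, Ivy, Carol, Grace.
Erin's domain is down to {2}, so Erin = 2. So Ivy, Carol, Grace can't be 2.
Grace's domain is down to {3}, so Grace = 3. Eliminate 3 elsewhere: Carol.
Carol has just one choice, so Carol = 1. Strike 1 from Ivy.
Ivy's domain is down to {5}, so Ivy = 5.

Erin=2, Alice=4, Ivy=5, Carol=1, Grace=3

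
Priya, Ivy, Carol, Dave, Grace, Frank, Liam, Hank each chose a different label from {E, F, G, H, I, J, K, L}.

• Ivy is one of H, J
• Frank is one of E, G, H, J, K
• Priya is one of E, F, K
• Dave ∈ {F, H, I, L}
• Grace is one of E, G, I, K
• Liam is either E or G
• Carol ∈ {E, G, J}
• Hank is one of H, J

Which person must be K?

The 8 variables draw from only 8 values {E, F, G, H, I, J, K, L}, so each is used; only Dave can be L, hence Dave = L.
The 7 still-open variables together cover exactly {E, F, G, H, I, J, K} — 7 values for 7 variables — and F appears only in Priya's list, so Priya = F.
Among the 6 still-open variables, I fits only Grace (and all 6 values in {E, G, H, I, J, K} must be used), so Grace = I.
The 5 still-open variables together cover exactly {E, G, H, J, K} — 5 values for 5 variables — and K appears only in Frank's list, so Frank = K.

Frank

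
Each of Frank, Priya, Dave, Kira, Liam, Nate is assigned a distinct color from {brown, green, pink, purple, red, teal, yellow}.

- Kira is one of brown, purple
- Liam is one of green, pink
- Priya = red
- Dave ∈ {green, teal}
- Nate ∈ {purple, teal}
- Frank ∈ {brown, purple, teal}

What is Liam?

pink

Priya's domain is down to {red}, so Priya = red.
Among the 5 still-open variables, pink fits only Liam (and all 5 values in {brown, green, pink, purple, teal} must be used), so Liam = pink.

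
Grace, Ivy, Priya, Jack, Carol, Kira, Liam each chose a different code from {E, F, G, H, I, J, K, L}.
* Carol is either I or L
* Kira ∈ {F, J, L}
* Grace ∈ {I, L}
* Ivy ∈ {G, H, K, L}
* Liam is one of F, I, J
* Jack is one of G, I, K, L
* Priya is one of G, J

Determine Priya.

Among the 7 variables, H fits only Ivy (and all 7 values in {F, G, H, I, J, K, L} must be used), so Ivy = H.
The 6 still-open variables draw from only 6 values {F, G, I, J, K, L}, so each is used; only Jack can be K, hence Jack = K.
Among the 5 still-open variables, G fits only Priya (and all 5 values in {F, G, I, J, L} must be used), so Priya = G.

G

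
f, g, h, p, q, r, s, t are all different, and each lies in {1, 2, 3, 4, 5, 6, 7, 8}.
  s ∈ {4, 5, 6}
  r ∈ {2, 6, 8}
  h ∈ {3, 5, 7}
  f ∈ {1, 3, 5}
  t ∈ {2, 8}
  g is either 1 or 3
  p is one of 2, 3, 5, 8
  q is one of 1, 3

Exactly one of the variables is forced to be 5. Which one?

f

Among the 8 variables, 4 fits only s (and all 8 values in {1, 2, 3, 4, 5, 6, 7, 8} must be used), so s = 4.
Among the 7 still-open variables, 6 fits only r (and all 7 values in {1, 2, 3, 5, 6, 7, 8} must be used), so r = 6.
The 6 still-open variables together cover exactly {1, 2, 3, 5, 7, 8} — 6 values for 6 variables — and 7 appears only in h's list, so h = 7.
g and q between them cover only {1, 3} — a naked pair. Remove those values from f, p.
So 5 goes to f.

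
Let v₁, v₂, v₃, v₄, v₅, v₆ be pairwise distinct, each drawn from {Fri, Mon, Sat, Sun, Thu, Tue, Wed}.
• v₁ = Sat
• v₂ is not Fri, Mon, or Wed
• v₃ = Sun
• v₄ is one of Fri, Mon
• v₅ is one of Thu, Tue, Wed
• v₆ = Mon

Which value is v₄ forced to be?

Fri

v₁ has just one choice, so v₁ = Sat. Eliminate Sat elsewhere: v₂.
v₃ has just one choice, so v₃ = Sun. Remove Sun from v₂.
That leaves v₆ = Mon. Strike Mon from v₄.
So v₄ = Fri.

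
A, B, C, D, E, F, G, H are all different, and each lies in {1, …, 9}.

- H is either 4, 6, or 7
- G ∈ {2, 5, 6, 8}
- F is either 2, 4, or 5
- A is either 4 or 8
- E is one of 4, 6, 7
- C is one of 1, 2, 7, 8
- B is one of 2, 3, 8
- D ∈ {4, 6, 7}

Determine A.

Among the 8 variables, 1 fits only C (and all 8 values in {1, 2, 3, 4, 5, 6, 7, 8} must be used), so C = 1.
The 7 still-open variables draw from only 7 values {2, 3, 4, 5, 6, 7, 8}, so each is used; only B can be 3, hence B = 3.
D, E, H share exactly the 3 values {4, 6, 7}; by pigeonhole those values go to them, so strike 4, 6, 7 from A, F, G.
So A = 8.

8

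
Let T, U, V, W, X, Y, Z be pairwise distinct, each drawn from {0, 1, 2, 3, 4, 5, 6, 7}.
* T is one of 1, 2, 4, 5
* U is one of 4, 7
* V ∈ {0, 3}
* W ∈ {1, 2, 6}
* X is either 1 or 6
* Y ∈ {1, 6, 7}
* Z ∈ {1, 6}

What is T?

5

X and Z between them cover only {1, 6} — a naked pair. Remove those values from T, W, Y.
W has just one choice, so W = 2. Remove 2 from T.
Y's domain is down to {7}, so Y = 7. Strike 7 from U.
U must be 4 (only option left). Eliminate 4 elsewhere: T.
So T = 5.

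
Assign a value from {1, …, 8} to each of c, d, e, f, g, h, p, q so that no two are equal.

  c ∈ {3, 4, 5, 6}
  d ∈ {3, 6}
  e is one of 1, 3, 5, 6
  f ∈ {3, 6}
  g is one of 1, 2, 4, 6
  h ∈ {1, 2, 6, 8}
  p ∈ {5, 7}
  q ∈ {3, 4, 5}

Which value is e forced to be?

The 8 variables together cover exactly {1, 2, 3, 4, 5, 6, 7, 8} — 8 values for 8 variables — and 7 appears only in p's list, so p = 7.
The 7 still-open variables together cover exactly {1, 2, 3, 4, 5, 6, 8} — 7 values for 7 variables — and 8 appears only in h's list, so h = 8.
The 6 still-open variables together cover exactly {1, 2, 3, 4, 5, 6} — 6 values for 6 variables — and 2 appears only in g's list, so g = 2.
Among the 5 still-open variables, 1 fits only e (and all 5 values in {1, 3, 4, 5, 6} must be used), so e = 1.

1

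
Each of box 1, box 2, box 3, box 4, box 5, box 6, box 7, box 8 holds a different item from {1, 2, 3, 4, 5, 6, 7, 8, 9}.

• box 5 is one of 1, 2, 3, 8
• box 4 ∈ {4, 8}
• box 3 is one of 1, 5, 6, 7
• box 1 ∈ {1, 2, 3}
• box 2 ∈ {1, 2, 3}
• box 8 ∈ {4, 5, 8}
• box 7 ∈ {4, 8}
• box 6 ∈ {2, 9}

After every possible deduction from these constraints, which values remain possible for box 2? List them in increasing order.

1, 2, 3

box 4 and box 7 between them cover only {4, 8} — a naked pair. Remove those values from box 5, box 8.
box 8 must be 5 (only option left). So box 3 can't be 5.
The 3 variables box 1, box 2, box 5 are confined to {1, 2, 3}, which locks those values in; drop them from box 3, box 6.
box 6's domain is down to {9}, so box 6 = 9.
No further eliminations apply; box 2 can still be any of 1, 2, 3.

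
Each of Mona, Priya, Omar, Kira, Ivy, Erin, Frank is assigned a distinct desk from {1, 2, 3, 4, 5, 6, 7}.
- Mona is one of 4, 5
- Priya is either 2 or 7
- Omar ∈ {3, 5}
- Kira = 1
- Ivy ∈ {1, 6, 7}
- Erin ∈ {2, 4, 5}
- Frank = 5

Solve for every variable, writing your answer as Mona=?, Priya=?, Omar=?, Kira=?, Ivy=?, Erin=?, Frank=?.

Kira has just one choice, so Kira = 1. So Ivy can't be 1.
That leaves Frank = 5. Remove 5 from Mona, Omar, Erin.
Mona's domain is down to {4}, so Mona = 4. Eliminate 4 elsewhere: Erin.
Omar has just one choice, so Omar = 3.
Erin has just one choice, so Erin = 2. So Priya can't be 2.
That leaves Priya = 7. Strike 7 from Ivy.
Ivy must be 6 (only option left).

Mona=4, Priya=7, Omar=3, Kira=1, Ivy=6, Erin=2, Frank=5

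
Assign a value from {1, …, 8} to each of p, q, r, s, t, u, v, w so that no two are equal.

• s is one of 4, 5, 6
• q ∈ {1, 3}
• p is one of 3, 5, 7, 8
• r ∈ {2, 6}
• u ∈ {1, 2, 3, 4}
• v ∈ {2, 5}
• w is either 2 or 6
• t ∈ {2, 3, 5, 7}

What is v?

5

The 8 variables together cover exactly {1, 2, 3, 4, 5, 6, 7, 8} — 8 values for 8 variables — and 8 appears only in p's list, so p = 8.
The 7 still-open variables draw from only 7 values {1, 2, 3, 4, 5, 6, 7}, so each is used; only t can be 7, hence t = 7.
r and w between them cover only {2, 6} — a naked pair. Remove those values from s, u, v.
So v = 5.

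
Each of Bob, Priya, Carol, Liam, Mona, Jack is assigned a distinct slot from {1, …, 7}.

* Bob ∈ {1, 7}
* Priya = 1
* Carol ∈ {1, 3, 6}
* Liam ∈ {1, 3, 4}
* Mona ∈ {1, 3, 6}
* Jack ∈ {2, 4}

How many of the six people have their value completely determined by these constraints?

Priya has just one choice, so Priya = 1. Eliminate 1 elsewhere: Bob, Carol, Liam, Mona.
Bob has just one choice, so Bob = 7.
The 4 still-open variables draw from only 4 values {2, 3, 4, 6}, so each is used; only Jack can be 2, hence Jack = 2.
The 3 still-open variables draw from only 3 values {3, 4, 6}, so each is used; only Liam can be 4, hence Liam = 4.
Determined: Bob=7, Priya=1, Liam=4, Jack=2. The other people each still have more than one consistent value. That makes 4.

4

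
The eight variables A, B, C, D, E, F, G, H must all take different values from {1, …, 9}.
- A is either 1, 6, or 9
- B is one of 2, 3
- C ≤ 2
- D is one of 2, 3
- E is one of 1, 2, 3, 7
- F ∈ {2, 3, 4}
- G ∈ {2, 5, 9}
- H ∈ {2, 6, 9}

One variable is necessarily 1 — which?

C

Among the 8 variables, 4 fits only F (and all 8 values in {1, 2, 3, 4, 5, 6, 7, 9} must be used), so F = 4.
Among the 7 still-open variables, 5 fits only G (and all 7 values in {1, 2, 3, 5, 6, 7, 9} must be used), so G = 5.
The 6 still-open variables together cover exactly {1, 2, 3, 6, 7, 9} — 6 values for 6 variables — and 7 appears only in E's list, so E = 7.
B and D between them cover only {2, 3} — a naked pair. Remove those values from C, H.
So 1 goes to C.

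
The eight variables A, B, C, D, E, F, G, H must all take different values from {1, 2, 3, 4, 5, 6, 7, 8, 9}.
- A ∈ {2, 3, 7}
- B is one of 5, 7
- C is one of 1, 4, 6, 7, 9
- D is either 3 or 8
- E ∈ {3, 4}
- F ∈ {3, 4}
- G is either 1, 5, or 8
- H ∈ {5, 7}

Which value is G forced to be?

B and H share exactly the 2 values {5, 7}; by pigeonhole those values go to them, so strike 5, 7 from A, C, G.
E and F between them cover only {3, 4} — a naked pair. Remove those values from A, C, D.
A's domain is down to {2}, so A = 2.
D's domain is down to {8}, so D = 8. Remove 8 from G.
So G = 1.

1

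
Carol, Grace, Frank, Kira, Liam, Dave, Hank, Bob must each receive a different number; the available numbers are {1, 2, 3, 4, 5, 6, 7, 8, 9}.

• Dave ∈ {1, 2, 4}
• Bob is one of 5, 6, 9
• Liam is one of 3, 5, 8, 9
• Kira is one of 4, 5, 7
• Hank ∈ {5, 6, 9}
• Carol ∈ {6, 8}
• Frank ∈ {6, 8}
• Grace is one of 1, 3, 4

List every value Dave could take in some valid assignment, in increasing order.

1, 2, 4

The 2 variables Carol and Frank are confined to {6, 8}, which locks those values in; drop them from Liam, Hank, Bob.
Hank and Bob between them cover only {5, 9} — a naked pair. Remove those values from Kira, Liam.
Liam has just one choice, so Liam = 3. So Grace can't be 3.
No further eliminations apply; Dave can still be any of 1, 2, 4.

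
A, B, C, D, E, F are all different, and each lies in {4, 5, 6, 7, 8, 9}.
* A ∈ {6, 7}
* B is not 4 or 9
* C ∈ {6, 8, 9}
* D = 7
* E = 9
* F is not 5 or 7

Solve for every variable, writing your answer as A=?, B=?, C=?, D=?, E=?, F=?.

D has just one choice, so D = 7. So A, B can't be 7.
E has just one choice, so E = 9. Remove 9 from C, F.
That leaves A = 6. Remove 6 from B, C, F.
C must be 8 (only option left). So B, F can't be 8.
F must be 4 (only option left).
B's domain is down to {5}, so B = 5.

A=6, B=5, C=8, D=7, E=9, F=4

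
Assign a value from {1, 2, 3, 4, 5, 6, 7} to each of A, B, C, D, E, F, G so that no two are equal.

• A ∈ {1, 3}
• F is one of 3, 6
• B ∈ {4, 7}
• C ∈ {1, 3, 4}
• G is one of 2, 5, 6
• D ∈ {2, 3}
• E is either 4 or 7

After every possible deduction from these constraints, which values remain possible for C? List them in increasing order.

The 7 variables draw from only 7 values {1, 2, 3, 4, 5, 6, 7}, so each is used; only G can be 5, hence G = 5.
Among the 6 still-open variables, 2 fits only D (and all 6 values in {1, 2, 3, 4, 6, 7} must be used), so D = 2.
The 5 still-open variables draw from only 5 values {1, 3, 4, 6, 7}, so each is used; only F can be 6, hence F = 6.
The 2 variables B and E are confined to {4, 7}, which locks those values in; drop them from C.
No further eliminations apply; C can still be any of 1, 3.

1, 3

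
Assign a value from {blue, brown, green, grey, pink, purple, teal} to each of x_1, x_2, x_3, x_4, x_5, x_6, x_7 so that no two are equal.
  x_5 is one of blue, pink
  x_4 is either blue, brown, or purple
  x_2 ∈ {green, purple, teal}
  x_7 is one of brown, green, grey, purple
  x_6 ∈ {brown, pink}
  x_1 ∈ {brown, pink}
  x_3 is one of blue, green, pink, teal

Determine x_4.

Among the 7 variables, grey fits only x_7 (and all 7 values in {blue, brown, green, grey, pink, purple, teal} must be used), so x_7 = grey.
x_1 and x_6 share exactly the 2 values {brown, pink}; by pigeonhole those values go to them, so strike brown, pink from x_3, x_4, x_5.
x_5's domain is down to {blue}, so x_5 = blue. So x_3, x_4 can't be blue.
So x_4 = purple.

purple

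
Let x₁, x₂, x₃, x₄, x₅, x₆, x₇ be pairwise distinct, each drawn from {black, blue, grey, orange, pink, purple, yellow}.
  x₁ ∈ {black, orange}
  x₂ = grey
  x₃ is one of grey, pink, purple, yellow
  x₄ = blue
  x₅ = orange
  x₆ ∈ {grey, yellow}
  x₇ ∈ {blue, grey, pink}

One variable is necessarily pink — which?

x₂ has just one choice, so x₂ = grey. So x₃, x₆, x₇ can't be grey.
x₄ has just one choice, so x₄ = blue. Remove blue from x₇.
So pink goes to x₇.

x₇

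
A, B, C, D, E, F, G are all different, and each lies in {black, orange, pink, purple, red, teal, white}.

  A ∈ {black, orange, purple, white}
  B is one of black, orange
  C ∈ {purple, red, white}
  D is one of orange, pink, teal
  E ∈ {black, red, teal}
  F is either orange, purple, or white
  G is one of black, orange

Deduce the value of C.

red

Among the 7 variables, pink fits only D (and all 7 values in {black, orange, pink, purple, red, teal, white} must be used), so D = pink.
The 6 still-open variables together cover exactly {black, orange, purple, red, teal, white} — 6 values for 6 variables — and teal appears only in E's list, so E = teal.
Among the 5 still-open variables, red fits only C (and all 5 values in {black, orange, purple, red, white} must be used), so C = red.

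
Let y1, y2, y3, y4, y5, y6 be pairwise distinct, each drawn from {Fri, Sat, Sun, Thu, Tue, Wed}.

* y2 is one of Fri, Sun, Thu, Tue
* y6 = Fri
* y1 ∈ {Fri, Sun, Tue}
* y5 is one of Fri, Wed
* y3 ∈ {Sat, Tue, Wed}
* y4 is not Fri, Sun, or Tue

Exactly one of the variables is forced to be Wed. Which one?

y5

y6's domain is down to {Fri}, so y6 = Fri. Remove Fri from y1, y2, y5.
So Wed goes to y5.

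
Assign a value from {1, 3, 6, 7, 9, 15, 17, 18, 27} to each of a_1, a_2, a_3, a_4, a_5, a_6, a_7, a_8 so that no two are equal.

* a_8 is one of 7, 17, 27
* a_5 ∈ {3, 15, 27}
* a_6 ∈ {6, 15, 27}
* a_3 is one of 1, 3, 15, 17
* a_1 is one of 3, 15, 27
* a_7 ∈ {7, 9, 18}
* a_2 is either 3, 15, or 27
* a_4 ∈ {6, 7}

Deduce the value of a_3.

a_1, a_2, a_5 share exactly the 3 values {3, 15, 27}; by pigeonhole those values go to them, so strike 3, 15, 27 from a_3, a_6, a_8.
a_6's domain is down to {6}, so a_6 = 6. Eliminate 6 elsewhere: a_4.
a_4's domain is down to {7}, so a_4 = 7. Eliminate 7 elsewhere: a_7, a_8.
a_8 must be 17 (only option left). Eliminate 17 elsewhere: a_3.
So a_3 = 1.

1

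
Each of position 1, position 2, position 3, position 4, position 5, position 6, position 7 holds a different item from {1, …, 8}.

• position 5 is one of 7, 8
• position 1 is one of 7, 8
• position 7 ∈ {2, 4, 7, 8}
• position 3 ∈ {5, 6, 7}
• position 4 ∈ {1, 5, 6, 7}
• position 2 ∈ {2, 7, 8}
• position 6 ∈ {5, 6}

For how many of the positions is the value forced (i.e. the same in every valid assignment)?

3

The 7 variables together cover exactly {1, 2, 4, 5, 6, 7, 8} — 7 values for 7 variables — and 1 appears only in position 4's list, so position 4 = 1.
Among the 6 still-open variables, 4 fits only position 7 (and all 6 values in {2, 4, 5, 6, 7, 8} must be used), so position 7 = 4.
The 5 still-open variables together cover exactly {2, 5, 6, 7, 8} — 5 values for 5 variables — and 2 appears only in position 2's list, so position 2 = 2.
position 1 and position 5 share exactly the 2 values {7, 8}; by pigeonhole those values go to them, so strike 7, 8 from position 3.
Determined: position 2=2, position 4=1, position 7=4. The other positions each still have more than one consistent value. That makes 3.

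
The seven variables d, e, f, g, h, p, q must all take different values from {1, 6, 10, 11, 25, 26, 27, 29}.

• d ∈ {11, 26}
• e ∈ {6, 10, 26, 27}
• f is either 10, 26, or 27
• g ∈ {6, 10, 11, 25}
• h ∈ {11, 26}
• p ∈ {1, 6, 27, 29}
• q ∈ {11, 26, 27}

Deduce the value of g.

25

The 2 variables d and h are confined to {11, 26}, which locks those values in; drop them from e, f, g, q.
That leaves q = 27. Eliminate 27 elsewhere: e, f, p.
f's domain is down to {10}, so f = 10. So e, g can't be 10.
That leaves e = 6. Remove 6 from g, p.
So g = 25.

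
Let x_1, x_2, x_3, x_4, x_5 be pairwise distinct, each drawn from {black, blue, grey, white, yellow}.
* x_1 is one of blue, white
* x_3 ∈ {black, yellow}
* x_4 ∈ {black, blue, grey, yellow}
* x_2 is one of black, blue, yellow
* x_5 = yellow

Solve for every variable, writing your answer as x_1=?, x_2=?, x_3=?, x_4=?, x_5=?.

x_5 must be yellow (only option left). So x_2, x_3, x_4 can't be yellow.
x_3 must be black (only option left). Remove black from x_2, x_4.
x_2's domain is down to {blue}, so x_2 = blue. Eliminate blue elsewhere: x_1, x_4.
x_4 must be grey (only option left).
That leaves x_1 = white.

x_1=white, x_2=blue, x_3=black, x_4=grey, x_5=yellow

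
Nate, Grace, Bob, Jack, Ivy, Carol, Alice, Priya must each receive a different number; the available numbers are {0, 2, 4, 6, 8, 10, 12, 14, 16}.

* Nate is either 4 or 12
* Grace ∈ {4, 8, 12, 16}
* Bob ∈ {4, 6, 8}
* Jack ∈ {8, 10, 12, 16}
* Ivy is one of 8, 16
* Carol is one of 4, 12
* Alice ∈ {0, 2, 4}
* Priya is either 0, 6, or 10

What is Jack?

The 8 variables together cover exactly {0, 2, 4, 6, 8, 10, 12, 16} — 8 values for 8 variables — and 2 appears only in Alice's list, so Alice = 2.
The 7 still-open variables together cover exactly {0, 4, 6, 8, 10, 12, 16} — 7 values for 7 variables — and 0 appears only in Priya's list, so Priya = 0.
Among the 6 still-open variables, 6 fits only Bob (and all 6 values in {4, 6, 8, 10, 12, 16} must be used), so Bob = 6.
Among the 5 still-open variables, 10 fits only Jack (and all 5 values in {4, 8, 10, 12, 16} must be used), so Jack = 10.

10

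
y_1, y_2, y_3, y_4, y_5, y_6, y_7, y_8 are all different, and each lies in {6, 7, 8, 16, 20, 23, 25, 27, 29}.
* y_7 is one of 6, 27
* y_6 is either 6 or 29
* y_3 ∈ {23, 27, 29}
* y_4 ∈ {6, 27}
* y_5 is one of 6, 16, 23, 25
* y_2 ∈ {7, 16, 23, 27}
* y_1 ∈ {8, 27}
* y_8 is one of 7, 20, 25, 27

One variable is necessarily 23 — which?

y_4 and y_7 between them cover only {6, 27} — a naked pair. Remove those values from y_1, y_2, y_3, y_5, y_6, y_8.
That leaves y_1 = 8.
y_6 must be 29 (only option left). Remove 29 from y_3.
So 23 goes to y_3.

y_3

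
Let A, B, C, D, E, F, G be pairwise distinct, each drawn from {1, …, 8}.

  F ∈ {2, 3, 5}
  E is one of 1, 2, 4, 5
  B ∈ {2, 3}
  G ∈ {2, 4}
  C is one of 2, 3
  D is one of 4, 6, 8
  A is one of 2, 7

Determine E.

B and C between them cover only {2, 3} — a naked pair. Remove those values from A, E, F, G.
A has just one choice, so A = 7.
That leaves F = 5. Strike 5 from E.
G's domain is down to {4}, so G = 4. Eliminate 4 elsewhere: D, E.
So E = 1.

1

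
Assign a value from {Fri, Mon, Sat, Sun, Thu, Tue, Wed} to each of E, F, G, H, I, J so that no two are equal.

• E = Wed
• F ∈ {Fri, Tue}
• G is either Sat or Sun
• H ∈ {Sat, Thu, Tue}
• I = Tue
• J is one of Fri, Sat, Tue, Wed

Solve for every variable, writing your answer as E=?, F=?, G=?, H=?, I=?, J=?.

E=Wed, F=Fri, G=Sun, H=Thu, I=Tue, J=Sat

E must be Wed (only option left). Eliminate Wed elsewhere: J.
I must be Tue (only option left). So F, H, J can't be Tue.
F has just one choice, so F = Fri. So J can't be Fri.
That leaves J = Sat. Eliminate Sat elsewhere: G, H.
G's domain is down to {Sun}, so G = Sun.
H's domain is down to {Thu}, so H = Thu.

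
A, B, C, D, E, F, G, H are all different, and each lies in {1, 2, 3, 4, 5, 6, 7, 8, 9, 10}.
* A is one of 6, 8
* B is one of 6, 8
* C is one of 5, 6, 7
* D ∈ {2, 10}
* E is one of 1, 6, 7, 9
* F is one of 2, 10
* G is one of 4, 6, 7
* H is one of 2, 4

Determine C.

A and B share exactly the 2 values {6, 8}; by pigeonhole those values go to them, so strike 6, 8 from C, E, G.
D and F between them cover only {2, 10} — a naked pair. Remove those values from H.
That leaves H = 4. Strike 4 from G.
G's domain is down to {7}, so G = 7. Eliminate 7 elsewhere: C, E.
So C = 5.

5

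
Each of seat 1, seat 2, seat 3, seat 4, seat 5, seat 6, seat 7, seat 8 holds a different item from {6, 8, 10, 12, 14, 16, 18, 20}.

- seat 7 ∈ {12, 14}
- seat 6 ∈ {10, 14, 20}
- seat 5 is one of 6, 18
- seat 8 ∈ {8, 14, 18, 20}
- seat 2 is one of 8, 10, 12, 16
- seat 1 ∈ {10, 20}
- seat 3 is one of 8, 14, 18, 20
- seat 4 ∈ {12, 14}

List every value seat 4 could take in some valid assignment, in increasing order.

12, 14

Among the 8 variables, 6 fits only seat 5 (and all 8 values in {6, 8, 10, 12, 14, 16, 18, 20} must be used), so seat 5 = 6.
The 7 still-open variables together cover exactly {8, 10, 12, 14, 16, 18, 20} — 7 values for 7 variables — and 16 appears only in seat 2's list, so seat 2 = 16.
The 2 variables seat 4 and seat 7 are confined to {12, 14}, which locks those values in; drop them from seat 3, seat 6, seat 8.
seat 1 and seat 6 between them cover only {10, 20} — a naked pair. Remove those values from seat 3, seat 8.
No further eliminations apply; seat 4 can still be any of 12, 14.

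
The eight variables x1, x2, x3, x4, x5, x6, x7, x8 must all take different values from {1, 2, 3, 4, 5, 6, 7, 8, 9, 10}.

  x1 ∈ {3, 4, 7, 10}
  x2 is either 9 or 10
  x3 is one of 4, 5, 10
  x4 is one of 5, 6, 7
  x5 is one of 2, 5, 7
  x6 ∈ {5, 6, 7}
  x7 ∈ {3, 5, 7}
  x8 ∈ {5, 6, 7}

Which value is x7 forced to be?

The 8 variables draw from only 8 values {2, 3, 4, 5, 6, 7, 9, 10}, so each is used; only x5 can be 2, hence x5 = 2.
The 7 still-open variables draw from only 7 values {3, 4, 5, 6, 7, 9, 10}, so each is used; only x2 can be 9, hence x2 = 9.
The 3 variables x4, x6, x8 are confined to {5, 6, 7}, which locks those values in; drop them from x1, x3, x7.
So x7 = 3.

3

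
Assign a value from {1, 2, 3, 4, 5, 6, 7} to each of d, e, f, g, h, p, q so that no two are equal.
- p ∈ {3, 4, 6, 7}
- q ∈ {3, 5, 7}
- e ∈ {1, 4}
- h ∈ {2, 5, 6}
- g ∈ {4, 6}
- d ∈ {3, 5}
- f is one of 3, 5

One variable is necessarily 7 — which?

Among the 7 variables, 1 fits only e (and all 7 values in {1, 2, 3, 4, 5, 6, 7} must be used), so e = 1.
Among the 6 still-open variables, 2 fits only h (and all 6 values in {2, 3, 4, 5, 6, 7} must be used), so h = 2.
d and f share exactly the 2 values {3, 5}; by pigeonhole those values go to them, so strike 3, 5 from p, q.
So 7 goes to q.

q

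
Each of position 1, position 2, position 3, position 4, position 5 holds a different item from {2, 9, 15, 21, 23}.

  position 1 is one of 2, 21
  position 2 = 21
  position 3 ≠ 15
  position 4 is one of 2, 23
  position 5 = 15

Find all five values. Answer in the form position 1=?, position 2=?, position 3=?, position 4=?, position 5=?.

position 1=2, position 2=21, position 3=9, position 4=23, position 5=15

position 2 must be 21 (only option left). Strike 21 from position 1, position 3.
That leaves position 5 = 15.
position 1's domain is down to {2}, so position 1 = 2. So position 3, position 4 can't be 2.
position 4 has just one choice, so position 4 = 23. So position 3 can't be 23.
position 3's domain is down to {9}, so position 3 = 9.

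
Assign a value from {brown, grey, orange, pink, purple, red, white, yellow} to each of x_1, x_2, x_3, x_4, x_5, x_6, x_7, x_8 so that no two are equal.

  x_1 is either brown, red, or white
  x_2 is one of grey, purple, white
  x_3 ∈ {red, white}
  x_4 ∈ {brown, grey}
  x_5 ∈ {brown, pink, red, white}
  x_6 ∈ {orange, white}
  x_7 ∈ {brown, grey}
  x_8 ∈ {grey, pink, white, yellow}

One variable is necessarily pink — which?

x_5

The 8 variables draw from only 8 values {brown, grey, orange, pink, purple, red, white, yellow}, so each is used; only x_6 can be orange, hence x_6 = orange.
The 7 still-open variables draw from only 7 values {brown, grey, pink, purple, red, white, yellow}, so each is used; only x_2 can be purple, hence x_2 = purple.
Among the 6 still-open variables, yellow fits only x_8 (and all 6 values in {brown, grey, pink, red, white, yellow} must be used), so x_8 = yellow.
Among the 5 still-open variables, pink fits only x_5 (and all 5 values in {brown, grey, pink, red, white} must be used), so x_5 = pink.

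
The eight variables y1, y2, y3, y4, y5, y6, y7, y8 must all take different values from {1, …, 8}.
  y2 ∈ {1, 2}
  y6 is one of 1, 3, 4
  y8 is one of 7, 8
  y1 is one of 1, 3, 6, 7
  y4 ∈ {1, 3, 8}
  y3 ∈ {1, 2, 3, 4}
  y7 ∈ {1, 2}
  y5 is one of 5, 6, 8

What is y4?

8

Among the 8 variables, 5 fits only y5 (and all 8 values in {1, 2, 3, 4, 5, 6, 7, 8} must be used), so y5 = 5.
Among the 7 still-open variables, 6 fits only y1 (and all 7 values in {1, 2, 3, 4, 6, 7, 8} must be used), so y1 = 6.
Among the 6 still-open variables, 7 fits only y8 (and all 6 values in {1, 2, 3, 4, 7, 8} must be used), so y8 = 7.
The 5 still-open variables together cover exactly {1, 2, 3, 4, 8} — 5 values for 5 variables — and 8 appears only in y4's list, so y4 = 8.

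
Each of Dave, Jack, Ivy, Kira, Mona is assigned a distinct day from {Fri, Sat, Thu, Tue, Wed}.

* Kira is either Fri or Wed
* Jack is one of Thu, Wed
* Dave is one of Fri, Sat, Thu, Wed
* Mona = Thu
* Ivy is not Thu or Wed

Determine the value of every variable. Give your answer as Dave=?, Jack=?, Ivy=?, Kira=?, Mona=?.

Dave=Sat, Jack=Wed, Ivy=Tue, Kira=Fri, Mona=Thu

Mona has just one choice, so Mona = Thu. Remove Thu from Dave, Jack.
That leaves Jack = Wed. Remove Wed from Dave, Kira.
Kira has just one choice, so Kira = Fri. So Dave, Ivy can't be Fri.
Dave has just one choice, so Dave = Sat. Eliminate Sat elsewhere: Ivy.
That leaves Ivy = Tue.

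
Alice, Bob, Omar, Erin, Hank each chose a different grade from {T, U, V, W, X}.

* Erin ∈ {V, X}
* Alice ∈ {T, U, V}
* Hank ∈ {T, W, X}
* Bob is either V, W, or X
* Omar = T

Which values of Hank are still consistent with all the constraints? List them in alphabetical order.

W, X

Omar must be T (only option left). So Alice, Hank can't be T.
Among the 4 still-open variables, U fits only Alice (and all 4 values in {U, V, W, X} must be used), so Alice = U.
No further eliminations apply; Hank can still be any of W, X.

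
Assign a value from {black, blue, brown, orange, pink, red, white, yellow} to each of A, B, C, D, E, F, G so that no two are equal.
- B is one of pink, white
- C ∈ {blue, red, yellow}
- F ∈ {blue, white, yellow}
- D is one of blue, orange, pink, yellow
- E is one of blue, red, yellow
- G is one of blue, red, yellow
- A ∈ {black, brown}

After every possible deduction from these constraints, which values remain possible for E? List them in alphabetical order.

C, E, G share exactly the 3 values {blue, red, yellow}; by pigeonhole those values go to them, so strike blue, red, yellow from D, F.
F's domain is down to {white}, so F = white. Remove white from B.
B's domain is down to {pink}, so B = pink. So D can't be pink.
D must be orange (only option left).
No further eliminations apply; E can still be any of blue, red, yellow.

blue, red, yellow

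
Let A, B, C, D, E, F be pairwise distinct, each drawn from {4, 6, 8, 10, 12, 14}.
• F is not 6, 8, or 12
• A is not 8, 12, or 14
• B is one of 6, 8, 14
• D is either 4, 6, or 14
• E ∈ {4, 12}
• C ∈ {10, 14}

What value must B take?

8

Among the 6 variables, 8 fits only B (and all 6 values in {4, 6, 8, 10, 12, 14} must be used), so B = 8.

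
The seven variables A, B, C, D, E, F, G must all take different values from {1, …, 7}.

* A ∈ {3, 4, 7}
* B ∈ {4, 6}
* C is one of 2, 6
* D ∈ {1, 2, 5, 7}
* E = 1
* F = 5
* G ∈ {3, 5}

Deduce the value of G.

3

E must be 1 (only option left). Strike 1 from D.
F has just one choice, so F = 5. Eliminate 5 elsewhere: D, G.
So G = 3.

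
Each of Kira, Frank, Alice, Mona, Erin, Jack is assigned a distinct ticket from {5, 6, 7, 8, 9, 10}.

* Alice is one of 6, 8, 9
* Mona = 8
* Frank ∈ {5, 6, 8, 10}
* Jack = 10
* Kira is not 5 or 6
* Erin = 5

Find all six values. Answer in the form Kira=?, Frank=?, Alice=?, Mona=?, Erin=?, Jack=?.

Kira=7, Frank=6, Alice=9, Mona=8, Erin=5, Jack=10

Mona's domain is down to {8}, so Mona = 8. So Kira, Frank, Alice can't be 8.
Erin must be 5 (only option left). So Frank can't be 5.
Jack must be 10 (only option left). Eliminate 10 elsewhere: Kira, Frank.
Frank's domain is down to {6}, so Frank = 6. Remove 6 from Alice.
Alice must be 9 (only option left). Eliminate 9 elsewhere: Kira.
Kira has just one choice, so Kira = 7.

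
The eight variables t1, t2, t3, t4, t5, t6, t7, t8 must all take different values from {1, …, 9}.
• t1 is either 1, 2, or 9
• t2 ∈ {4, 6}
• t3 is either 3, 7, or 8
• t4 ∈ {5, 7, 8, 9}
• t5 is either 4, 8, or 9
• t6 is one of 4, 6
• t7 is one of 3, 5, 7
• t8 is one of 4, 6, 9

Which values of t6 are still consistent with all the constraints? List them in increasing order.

t2 and t6 between them cover only {4, 6} — a naked pair. Remove those values from t5, t8.
t8's domain is down to {9}, so t8 = 9. Eliminate 9 elsewhere: t1, t4, t5.
That leaves t5 = 8. Eliminate 8 elsewhere: t3, t4.
No further eliminations apply; t6 can still be any of 4, 6.

4, 6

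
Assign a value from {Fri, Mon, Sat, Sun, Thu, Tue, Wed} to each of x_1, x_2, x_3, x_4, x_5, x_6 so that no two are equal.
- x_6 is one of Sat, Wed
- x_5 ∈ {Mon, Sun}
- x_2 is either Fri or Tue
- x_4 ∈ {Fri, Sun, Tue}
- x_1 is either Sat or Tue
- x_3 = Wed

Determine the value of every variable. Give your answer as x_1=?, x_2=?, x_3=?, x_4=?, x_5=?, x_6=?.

x_1=Tue, x_2=Fri, x_3=Wed, x_4=Sun, x_5=Mon, x_6=Sat

x_3 has just one choice, so x_3 = Wed. Eliminate Wed elsewhere: x_6.
That leaves x_6 = Sat. Eliminate Sat elsewhere: x_1.
x_1's domain is down to {Tue}, so x_1 = Tue. Remove Tue from x_2, x_4.
x_2 has just one choice, so x_2 = Fri. Strike Fri from x_4.
That leaves x_4 = Sun. So x_5 can't be Sun.
That leaves x_5 = Mon.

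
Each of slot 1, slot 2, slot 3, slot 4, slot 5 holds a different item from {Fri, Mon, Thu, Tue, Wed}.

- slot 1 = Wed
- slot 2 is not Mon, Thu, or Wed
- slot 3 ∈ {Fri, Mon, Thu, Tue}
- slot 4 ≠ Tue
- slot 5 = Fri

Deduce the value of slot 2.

slot 1 must be Wed (only option left). Strike Wed from slot 4.
slot 5's domain is down to {Fri}, so slot 5 = Fri. Strike Fri from slot 2, slot 3, slot 4.
So slot 2 = Tue.

Tue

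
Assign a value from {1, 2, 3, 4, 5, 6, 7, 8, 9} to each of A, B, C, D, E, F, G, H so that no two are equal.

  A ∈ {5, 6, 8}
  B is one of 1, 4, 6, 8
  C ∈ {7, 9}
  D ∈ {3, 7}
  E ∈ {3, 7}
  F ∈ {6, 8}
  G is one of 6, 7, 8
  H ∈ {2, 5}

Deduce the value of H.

D and E share exactly the 2 values {3, 7}; by pigeonhole those values go to them, so strike 3, 7 from C, G.
C's domain is down to {9}, so C = 9.
F and G share exactly the 2 values {6, 8}; by pigeonhole those values go to them, so strike 6, 8 from A, B.
That leaves A = 5. Eliminate 5 elsewhere: H.
So H = 2.

2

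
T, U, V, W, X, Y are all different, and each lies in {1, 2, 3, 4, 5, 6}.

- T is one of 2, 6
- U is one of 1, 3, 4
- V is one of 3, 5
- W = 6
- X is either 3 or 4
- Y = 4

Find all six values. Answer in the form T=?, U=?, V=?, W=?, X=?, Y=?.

W has just one choice, so W = 6. Remove 6 from T.
Y's domain is down to {4}, so Y = 4. Remove 4 from U, X.
T must be 2 (only option left).
That leaves X = 3. So U, V can't be 3.
U must be 1 (only option left).
That leaves V = 5.

T=2, U=1, V=5, W=6, X=3, Y=4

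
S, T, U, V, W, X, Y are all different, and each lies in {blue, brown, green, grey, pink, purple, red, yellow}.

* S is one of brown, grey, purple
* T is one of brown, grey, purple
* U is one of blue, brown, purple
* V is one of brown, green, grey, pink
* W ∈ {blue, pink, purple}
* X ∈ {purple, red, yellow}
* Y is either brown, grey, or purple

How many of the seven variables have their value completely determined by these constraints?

S, T, Y between them cover only {brown, grey, purple} — a naked triple. Remove those values from U, V, W, X.
U has just one choice, so U = blue. Strike blue from W.
W's domain is down to {pink}, so W = pink. Eliminate pink elsewhere: V.
V's domain is down to {green}, so V = green.
Determined: U=blue, V=green, W=pink. The other variables each still have more than one consistent value. That makes 3.

3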